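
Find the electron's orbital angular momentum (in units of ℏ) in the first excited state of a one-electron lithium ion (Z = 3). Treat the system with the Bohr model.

2

L_n = nℏ, so L/ℏ = n = 2.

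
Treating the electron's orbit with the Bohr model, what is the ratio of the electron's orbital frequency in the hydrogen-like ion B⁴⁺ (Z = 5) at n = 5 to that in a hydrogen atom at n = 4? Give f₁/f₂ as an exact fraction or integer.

f ∝ Z^2 · n^-3
f₁/f₂ = (5/1)^2 · (5/4)^-3 = 64/5

64/5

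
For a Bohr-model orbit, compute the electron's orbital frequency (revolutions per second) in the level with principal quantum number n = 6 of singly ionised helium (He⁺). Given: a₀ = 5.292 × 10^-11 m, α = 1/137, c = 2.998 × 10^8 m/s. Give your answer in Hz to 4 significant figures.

1.219 × 10^14 Hz

r = n²a₀/Z = 9.526 × 10^-10 m, v = Zαc/n = 7.294 × 10^5 m/s
f = v/(2πr) = 1.219 × 10^14 Hz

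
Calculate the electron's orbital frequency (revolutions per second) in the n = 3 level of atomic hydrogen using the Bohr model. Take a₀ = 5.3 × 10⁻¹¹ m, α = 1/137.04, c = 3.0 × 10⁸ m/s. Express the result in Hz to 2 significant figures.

2.4 × 10¹⁴ Hz

r = n²a₀/Z = 4.8 × 10⁻¹⁰ m, v = Zαc/n = 7.3 × 10⁵ m/s
f = v/(2πr) = 2.4 × 10¹⁴ Hz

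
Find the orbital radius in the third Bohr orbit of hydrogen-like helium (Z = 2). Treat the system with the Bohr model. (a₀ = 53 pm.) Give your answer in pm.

240 pm

r_n = n²a₀/Z = 3² × 53 / 2
    = 9 × 53 / 2 = 240 pm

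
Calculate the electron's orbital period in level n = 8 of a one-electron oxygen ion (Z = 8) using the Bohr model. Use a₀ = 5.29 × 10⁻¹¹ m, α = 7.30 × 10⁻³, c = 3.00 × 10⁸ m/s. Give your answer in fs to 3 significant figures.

1.21 fs

r = n²a₀/Z = 8²·5.29 × 10⁻¹¹/8 = 4.23 × 10⁻¹⁰ m
v = Zαc/n = 8·0.00730·3.00 × 10⁸/8 = 2.19 × 10⁶ m/s
T = 2πr/v = 1.21 × 10⁻¹⁵ s = 1.21 fs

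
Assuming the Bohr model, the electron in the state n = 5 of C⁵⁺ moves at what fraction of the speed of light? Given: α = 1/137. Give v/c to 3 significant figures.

0.00876

v_n = Zαc/n, so v/c = Zα/n = 6 × 0.00730 / 5 = 0.00876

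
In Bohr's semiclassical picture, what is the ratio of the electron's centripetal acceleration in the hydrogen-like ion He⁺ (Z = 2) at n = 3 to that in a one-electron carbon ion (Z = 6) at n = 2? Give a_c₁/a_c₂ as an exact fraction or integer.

16/2187

a_c ∝ Z^3 · n^-4
a_c₁/a_c₂ = (2/6)^3 · (3/2)^-4 = 16/2187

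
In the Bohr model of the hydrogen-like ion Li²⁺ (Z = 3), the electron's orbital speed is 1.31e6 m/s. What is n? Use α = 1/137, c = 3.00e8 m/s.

5

v_n = Zαc/n ⇒ n = Zαc/v = 3 × 0.00730 × 3.00e8 / 1.31e6 ≈ 5.01
n = 5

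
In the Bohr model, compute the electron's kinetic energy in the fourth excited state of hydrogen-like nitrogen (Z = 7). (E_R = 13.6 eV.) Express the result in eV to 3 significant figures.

26.7 eV

For a Coulomb orbit the virial theorem gives K = −E_n.
E_n = −E_R·Z²/n², so K = E_R·Z²/n² = 13.6 × 7²/5² = 26.7 eV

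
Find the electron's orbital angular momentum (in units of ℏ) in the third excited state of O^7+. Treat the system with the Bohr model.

4

L_n = nℏ, so L/ℏ = n = 4.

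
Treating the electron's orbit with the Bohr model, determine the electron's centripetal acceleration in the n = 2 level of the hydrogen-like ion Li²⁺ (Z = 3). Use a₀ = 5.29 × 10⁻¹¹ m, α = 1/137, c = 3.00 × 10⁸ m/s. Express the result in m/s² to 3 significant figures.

1.53 × 10²³ m/s²

r = n²a₀/Z = 7.05 × 10⁻¹¹ m, v = Zαc/n = 3.28 × 10⁶ m/s
a = v²/r = (3.28 × 10⁶)² / 7.05 × 10⁻¹¹ = 1.53 × 10²³ m/s²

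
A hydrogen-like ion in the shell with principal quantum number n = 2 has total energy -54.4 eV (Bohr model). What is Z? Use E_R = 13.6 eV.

4

E_n = −E_R Z²/n² ⇒ Z² = −E_n n²/E_R = 54.4 × 2² / 13.6 ≈ 16.00
Z = 4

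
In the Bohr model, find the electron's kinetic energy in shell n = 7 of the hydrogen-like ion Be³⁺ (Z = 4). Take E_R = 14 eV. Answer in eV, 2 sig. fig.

4.6 eV

For a Coulomb orbit the virial theorem gives K = −E_n.
E_n = −E_R·Z²/n², so K = E_R·Z²/n² = 14 × 4²/7² = 4.6 eV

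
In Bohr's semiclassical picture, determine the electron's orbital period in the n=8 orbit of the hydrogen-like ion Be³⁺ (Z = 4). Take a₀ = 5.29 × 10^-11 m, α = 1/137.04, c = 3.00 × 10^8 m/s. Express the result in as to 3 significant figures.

4860 as

r = n²a₀/Z = 8²·5.29 × 10^-11/4 = 8.46 × 10^-10 m
v = Zαc/n = 4·0.00730·3.00 × 10^8/8 = 1.09 × 10^6 m/s
T = 2πr/v = 4.86 × 10^-15 s = 4860 as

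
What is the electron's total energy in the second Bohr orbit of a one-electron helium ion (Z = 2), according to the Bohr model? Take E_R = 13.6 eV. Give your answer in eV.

-13.6 eV

E_n = −E_R·Z²/n² = −13.6 × 2²/2² = -13.6 eV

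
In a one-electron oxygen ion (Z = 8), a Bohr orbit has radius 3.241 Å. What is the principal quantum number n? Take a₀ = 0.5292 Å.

r_n = n²a₀/Z ⇒ n² = rZ/a₀ = 3.241 × 8 / 0.5292 ≈ 48.99
n = 7

7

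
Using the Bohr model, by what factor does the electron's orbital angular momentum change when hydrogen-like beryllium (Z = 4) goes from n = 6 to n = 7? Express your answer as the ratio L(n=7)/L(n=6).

7/6

L = nℏ depends only on n, so L ∝ n.
L(n=7)/L(n=6) = (7/6)^1 = 7/6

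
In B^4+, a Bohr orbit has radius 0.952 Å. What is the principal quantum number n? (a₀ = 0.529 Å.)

r_n = n²a₀/Z ⇒ n² = rZ/a₀ = 0.952 × 5 / 0.529 ≈ 9.00
n = 3

3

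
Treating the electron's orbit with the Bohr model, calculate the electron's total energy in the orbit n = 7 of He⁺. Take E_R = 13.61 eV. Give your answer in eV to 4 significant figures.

E_n = −E_R·Z²/n² = −13.61 × 2²/7² = -1.111 eV

-1.111 eV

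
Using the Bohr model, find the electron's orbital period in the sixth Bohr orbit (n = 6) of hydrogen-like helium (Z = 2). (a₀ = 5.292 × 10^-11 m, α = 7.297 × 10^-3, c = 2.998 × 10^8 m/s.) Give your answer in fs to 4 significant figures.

8.208 fs

r = n²a₀/Z = 6²·5.292 × 10^-11/2 = 9.526 × 10^-10 m
v = Zαc/n = 2·0.007297·2.998 × 10^8/6 = 7.292 × 10^5 m/s
T = 2πr/v = 8.208 × 10^-15 s = 8.208 fs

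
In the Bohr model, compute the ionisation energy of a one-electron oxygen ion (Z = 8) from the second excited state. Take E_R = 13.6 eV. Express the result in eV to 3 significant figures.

96.7 eV

E_n = −E_R·Z²/n² = −13.6 × 8²/3² eV = -96.7 eV
Ionisation energy = −E_n = 96.7 eV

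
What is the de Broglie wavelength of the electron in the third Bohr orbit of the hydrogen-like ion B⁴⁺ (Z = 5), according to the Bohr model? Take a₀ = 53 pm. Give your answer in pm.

200 pm

The Bohr quantisation condition is nλ = 2πr_n.
r_n = n²a₀/Z = 95 pm
λ = 2πr_n/n = 2π·95/3 = 200 pm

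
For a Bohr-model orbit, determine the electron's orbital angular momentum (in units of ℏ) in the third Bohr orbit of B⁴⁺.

3

L_n = nℏ, so L/ℏ = n = 3.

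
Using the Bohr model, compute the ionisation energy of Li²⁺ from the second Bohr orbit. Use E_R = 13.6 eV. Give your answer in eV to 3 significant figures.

30.6 eV

E_n = −E_R·Z²/n² = −13.6 × 3²/2² eV = -30.6 eV
Ionisation energy = −E_n = 30.6 eV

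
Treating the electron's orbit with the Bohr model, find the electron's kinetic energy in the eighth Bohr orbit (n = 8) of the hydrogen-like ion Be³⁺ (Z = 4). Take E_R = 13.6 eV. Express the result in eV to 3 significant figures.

For a Coulomb orbit the virial theorem gives K = −E_n.
E_n = −E_R·Z²/n², so K = E_R·Z²/n² = 13.6 × 4²/8² = 3.40 eV

3.40 eV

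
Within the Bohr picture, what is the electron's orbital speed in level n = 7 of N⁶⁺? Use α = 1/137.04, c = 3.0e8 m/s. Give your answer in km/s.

v_n = Zαc/n = 7 × 0.0073 × 3.0e8 / 7
    = 2200 km/s

2200 km/s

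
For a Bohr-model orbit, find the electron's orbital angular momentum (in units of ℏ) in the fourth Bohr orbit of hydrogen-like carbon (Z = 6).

4

L_n = nℏ, so L/ℏ = n = 4.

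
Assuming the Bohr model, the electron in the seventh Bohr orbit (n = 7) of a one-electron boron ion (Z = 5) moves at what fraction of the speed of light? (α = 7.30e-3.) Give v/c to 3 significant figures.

v_n = Zαc/n, so v/c = Zα/n = 5 × 0.00730 / 7 = 0.00521

0.00521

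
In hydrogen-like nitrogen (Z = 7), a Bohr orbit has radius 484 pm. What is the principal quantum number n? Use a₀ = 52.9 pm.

8

r_n = n²a₀/Z ⇒ n² = rZ/a₀ = 484 × 7 / 52.9 ≈ 64.05
n = 8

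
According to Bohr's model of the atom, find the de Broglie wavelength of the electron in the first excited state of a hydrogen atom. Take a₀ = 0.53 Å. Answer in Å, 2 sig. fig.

The Bohr quantisation condition is nλ = 2πr_n.
r_n = n²a₀/Z = 2.1 Å
λ = 2πr_n/n = 2π·2.1/2 = 6.7 Å

6.7 Å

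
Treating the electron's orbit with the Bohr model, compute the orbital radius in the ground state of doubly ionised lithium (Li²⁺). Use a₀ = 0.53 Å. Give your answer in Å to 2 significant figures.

r_n = n²a₀/Z = 1² × 0.53 / 3
    = 1 × 0.53 / 3 = 0.18 Å

0.18 Å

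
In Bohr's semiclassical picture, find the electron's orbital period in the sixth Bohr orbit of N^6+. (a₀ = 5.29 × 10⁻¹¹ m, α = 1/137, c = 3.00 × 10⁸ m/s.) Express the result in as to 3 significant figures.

r = n²a₀/Z = 6²·5.29 × 10⁻¹¹/7 = 2.72 × 10⁻¹⁰ m
v = Zαc/n = 7·0.00730·3.00 × 10⁸/6 = 2.55 × 10⁶ m/s
T = 2πr/v = 6.69 × 10⁻¹⁶ s = 669 as

669 as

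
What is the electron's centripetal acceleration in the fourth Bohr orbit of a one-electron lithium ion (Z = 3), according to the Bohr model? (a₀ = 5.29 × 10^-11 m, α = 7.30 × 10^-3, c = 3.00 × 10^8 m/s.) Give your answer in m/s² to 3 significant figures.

9.56 × 10^21 m/s²

r = n²a₀/Z = 2.82 × 10^-10 m, v = Zαc/n = 1.64 × 10^6 m/s
a = v²/r = (1.64 × 10^6)² / 2.82 × 10^-10 = 9.56 × 10^21 m/s²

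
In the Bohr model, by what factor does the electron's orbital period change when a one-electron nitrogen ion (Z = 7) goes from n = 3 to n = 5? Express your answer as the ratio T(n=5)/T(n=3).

T ∝ Z^-2 · n^3; with Z fixed, T ∝ n^3.
T(n=5)/T(n=3) = (5/3)^3 = 125/27

125/27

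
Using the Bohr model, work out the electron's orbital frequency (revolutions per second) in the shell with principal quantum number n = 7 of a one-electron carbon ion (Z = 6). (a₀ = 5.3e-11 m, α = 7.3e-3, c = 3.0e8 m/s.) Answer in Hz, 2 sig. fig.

r = n²a₀/Z = 4.3e-10 m, v = Zαc/n = 1.9e6 m/s
f = v/(2πr) = 6.9e14 Hz

6.9e14 Hz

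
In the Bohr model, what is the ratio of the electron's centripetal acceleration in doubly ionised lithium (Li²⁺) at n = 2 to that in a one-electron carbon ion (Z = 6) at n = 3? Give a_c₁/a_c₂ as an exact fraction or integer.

a_c ∝ Z^3 · n^-4
a_c₁/a_c₂ = (3/6)^3 · (2/3)^-4 = 81/128

81/128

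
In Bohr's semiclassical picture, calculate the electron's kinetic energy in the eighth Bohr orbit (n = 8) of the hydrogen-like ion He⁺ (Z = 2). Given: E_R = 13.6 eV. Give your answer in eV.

For a Coulomb orbit the virial theorem gives K = −E_n.
E_n = −E_R·Z²/n², so K = E_R·Z²/n² = 13.6 × 2²/8² = 0.850 eV

0.850 eV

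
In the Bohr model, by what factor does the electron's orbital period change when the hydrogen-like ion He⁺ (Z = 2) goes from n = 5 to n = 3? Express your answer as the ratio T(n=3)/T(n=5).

T ∝ Z^-2 · n^3; with Z fixed, T ∝ n^3.
T(n=3)/T(n=5) = (3/5)^3 = 27/125

27/125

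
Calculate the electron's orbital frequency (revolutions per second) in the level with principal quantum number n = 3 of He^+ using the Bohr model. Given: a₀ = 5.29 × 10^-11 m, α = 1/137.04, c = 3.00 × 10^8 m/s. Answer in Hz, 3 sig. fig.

9.76 × 10^14 Hz

r = n²a₀/Z = 2.38 × 10^-10 m, v = Zαc/n = 1.46 × 10^6 m/s
f = v/(2πr) = 9.76 × 10^14 Hz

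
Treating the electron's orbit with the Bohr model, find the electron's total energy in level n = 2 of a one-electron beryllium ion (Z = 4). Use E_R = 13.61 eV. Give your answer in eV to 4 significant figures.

E_n = −E_R·Z²/n² = −13.61 × 4²/2² = -54.44 eV

-54.44 eV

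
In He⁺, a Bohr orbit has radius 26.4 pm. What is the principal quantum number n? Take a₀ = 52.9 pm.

r_n = n²a₀/Z ⇒ n² = rZ/a₀ = 26.4 × 2 / 52.9 ≈ 1.00
n = 1

1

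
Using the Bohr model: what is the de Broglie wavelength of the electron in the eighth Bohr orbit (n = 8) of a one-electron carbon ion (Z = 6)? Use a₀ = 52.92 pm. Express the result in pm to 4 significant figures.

443.3 pm

The Bohr quantisation condition is nλ = 2πr_n.
r_n = n²a₀/Z = 564.5 pm
λ = 2πr_n/n = 2π·564.5/8 = 443.3 pm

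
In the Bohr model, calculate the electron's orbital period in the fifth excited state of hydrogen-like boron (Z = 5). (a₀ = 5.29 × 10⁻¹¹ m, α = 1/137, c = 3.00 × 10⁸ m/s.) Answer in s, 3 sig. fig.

1.31 × 10⁻¹⁵ s

r = n²a₀/Z = 6²·5.29 × 10⁻¹¹/5 = 3.81 × 10⁻¹⁰ m
v = Zαc/n = 5·0.00730·3.00 × 10⁸/6 = 1.82 × 10⁶ m/s
T = 2πr/v = 1.31 × 10⁻¹⁵ s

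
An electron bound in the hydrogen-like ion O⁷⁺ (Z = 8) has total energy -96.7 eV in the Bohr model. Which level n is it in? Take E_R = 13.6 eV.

3

E_n = −E_R Z²/n² ⇒ n² = E_R Z²/(−E_n) = 13.6 × 8² / 96.7 ≈ 9.00
n = 3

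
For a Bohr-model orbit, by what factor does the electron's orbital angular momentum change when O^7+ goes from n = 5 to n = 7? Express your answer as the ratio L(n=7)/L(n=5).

L = nℏ depends only on n, so L ∝ n.
L(n=7)/L(n=5) = (7/5)^1 = 7/5

7/5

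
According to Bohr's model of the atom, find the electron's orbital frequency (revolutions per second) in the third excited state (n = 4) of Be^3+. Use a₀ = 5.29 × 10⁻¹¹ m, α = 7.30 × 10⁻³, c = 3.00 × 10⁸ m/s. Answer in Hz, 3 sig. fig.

1.65 × 10¹⁵ Hz

r = n²a₀/Z = 2.12 × 10⁻¹⁰ m, v = Zαc/n = 2.19 × 10⁶ m/s
f = v/(2πr) = 1.65 × 10¹⁵ Hz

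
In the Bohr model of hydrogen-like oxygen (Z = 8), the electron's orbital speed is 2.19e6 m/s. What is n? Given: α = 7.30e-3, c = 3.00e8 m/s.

v_n = Zαc/n ⇒ n = Zαc/v = 8 × 0.00730 × 3.00e8 / 2.19e6 ≈ 8.00
n = 8

8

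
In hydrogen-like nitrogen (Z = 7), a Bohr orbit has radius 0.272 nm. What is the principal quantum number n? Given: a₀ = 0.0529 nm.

6

r_n = n²a₀/Z ⇒ n² = rZ/a₀ = 0.272 × 7 / 0.0529 ≈ 35.99
n = 6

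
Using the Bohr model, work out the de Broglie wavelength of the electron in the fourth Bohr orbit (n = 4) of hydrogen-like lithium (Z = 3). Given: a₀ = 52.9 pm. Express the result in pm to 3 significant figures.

The Bohr quantisation condition is nλ = 2πr_n.
r_n = n²a₀/Z = 282 pm
λ = 2πr_n/n = 2π·282/4 = 443 pm

443 pm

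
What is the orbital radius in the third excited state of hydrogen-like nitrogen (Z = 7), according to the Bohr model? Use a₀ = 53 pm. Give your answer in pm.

r_n = n²a₀/Z = 4² × 53 / 7
    = 16 × 53 / 7 = 120 pm

120 pm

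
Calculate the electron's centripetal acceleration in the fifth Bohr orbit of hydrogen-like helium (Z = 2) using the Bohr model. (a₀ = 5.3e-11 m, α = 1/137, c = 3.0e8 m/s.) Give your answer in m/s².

1.2e21 m/s²

r = n²a₀/Z = 6.6e-10 m, v = Zαc/n = 8.8e5 m/s
a = v²/r = (8.8e5)² / 6.6e-10 = 1.2e21 m/s²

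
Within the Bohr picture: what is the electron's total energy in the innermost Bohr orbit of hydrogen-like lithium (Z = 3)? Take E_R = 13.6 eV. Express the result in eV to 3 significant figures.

E_n = −E_R·Z²/n² = −13.6 × 3²/1² = -122 eV

-122 eV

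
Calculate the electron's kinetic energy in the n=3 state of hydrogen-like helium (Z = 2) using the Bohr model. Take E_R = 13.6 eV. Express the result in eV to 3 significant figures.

6.04 eV

For a Coulomb orbit the virial theorem gives K = −E_n.
E_n = −E_R·Z²/n², so K = E_R·Z²/n² = 13.6 × 2²/3² = 6.04 eV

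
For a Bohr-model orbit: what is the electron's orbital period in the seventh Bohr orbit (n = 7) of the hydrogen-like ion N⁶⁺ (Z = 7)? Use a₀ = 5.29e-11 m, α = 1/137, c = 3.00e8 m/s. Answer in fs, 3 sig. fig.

1.06 fs

r = n²a₀/Z = 7²·5.29e-11/7 = 3.70e-10 m
v = Zαc/n = 7·0.00730·3.00e8/7 = 2.19e6 m/s
T = 2πr/v = 1.06e-15 s = 1.06 fs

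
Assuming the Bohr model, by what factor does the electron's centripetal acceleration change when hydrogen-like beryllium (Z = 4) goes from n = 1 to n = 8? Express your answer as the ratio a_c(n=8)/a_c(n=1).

a_c ∝ Z^3 · n^-4; with Z fixed, a_c ∝ n^-4.
a_c(n=8)/a_c(n=1) = (8/1)^-4 = 1/4096

1/4096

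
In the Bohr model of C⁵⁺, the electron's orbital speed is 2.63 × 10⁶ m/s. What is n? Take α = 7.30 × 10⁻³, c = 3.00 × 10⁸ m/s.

v_n = Zαc/n ⇒ n = Zαc/v = 6 × 0.00730 × 3.00 × 10⁸ / 2.63 × 10⁶ ≈ 5.00
n = 5

5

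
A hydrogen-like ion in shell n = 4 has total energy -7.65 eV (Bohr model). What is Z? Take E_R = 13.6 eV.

E_n = −E_R Z²/n² ⇒ Z² = −E_n n²/E_R = 7.65 × 4² / 13.6 ≈ 9.00
Z = 3

3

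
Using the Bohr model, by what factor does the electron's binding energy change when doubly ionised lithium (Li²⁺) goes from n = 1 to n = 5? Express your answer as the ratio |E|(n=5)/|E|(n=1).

1/25

|E| ∝ Z^2 · n^-2; with Z fixed, |E| ∝ n^-2.
|E|(n=5)/|E|(n=1) = (5/1)^-2 = 1/25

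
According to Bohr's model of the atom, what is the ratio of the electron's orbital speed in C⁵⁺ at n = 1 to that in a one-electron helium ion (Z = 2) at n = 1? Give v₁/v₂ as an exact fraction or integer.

3

v ∝ Z^1 · n^-1
v₁/v₂ = (6/2)^1 · (1/1)^-1 = 3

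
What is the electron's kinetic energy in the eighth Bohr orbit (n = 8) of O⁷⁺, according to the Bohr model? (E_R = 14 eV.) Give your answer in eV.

14 eV

For a Coulomb orbit the virial theorem gives K = −E_n.
E_n = −E_R·Z²/n², so K = E_R·Z²/n² = 14 × 8²/8² = 14 eV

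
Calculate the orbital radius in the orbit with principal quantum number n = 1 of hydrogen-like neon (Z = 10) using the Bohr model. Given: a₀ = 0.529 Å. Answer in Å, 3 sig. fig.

0.0529 Å

r_n = n²a₀/Z = 1² × 0.529 / 10
    = 1 × 0.529 / 10 = 0.0529 Å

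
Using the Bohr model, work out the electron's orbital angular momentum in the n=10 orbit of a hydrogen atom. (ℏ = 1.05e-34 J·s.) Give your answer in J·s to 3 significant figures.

1.05e-33 J·s

L_n = nℏ = 10 × 1.05e-34 = 1.05e-33 J·s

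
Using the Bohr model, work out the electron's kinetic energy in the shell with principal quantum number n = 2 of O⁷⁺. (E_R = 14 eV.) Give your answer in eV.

For a Coulomb orbit the virial theorem gives K = −E_n.
E_n = −E_R·Z²/n², so K = E_R·Z²/n² = 14 × 8²/2² = 220 eV

220 eV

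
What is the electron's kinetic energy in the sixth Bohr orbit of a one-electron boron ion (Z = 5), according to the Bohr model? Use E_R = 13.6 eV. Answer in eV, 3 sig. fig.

9.44 eV

For a Coulomb orbit the virial theorem gives K = −E_n.
E_n = −E_R·Z²/n², so K = E_R·Z²/n² = 13.6 × 5²/6² = 9.44 eV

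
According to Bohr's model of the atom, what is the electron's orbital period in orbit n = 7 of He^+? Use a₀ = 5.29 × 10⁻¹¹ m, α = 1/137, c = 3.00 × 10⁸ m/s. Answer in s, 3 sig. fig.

1.30 × 10⁻¹⁴ s

r = n²a₀/Z = 7²·5.29 × 10⁻¹¹/2 = 1.30 × 10⁻⁹ m
v = Zαc/n = 2·0.00730·3.00 × 10⁸/7 = 6.26 × 10⁵ m/s
T = 2πr/v = 1.30 × 10⁻¹⁴ s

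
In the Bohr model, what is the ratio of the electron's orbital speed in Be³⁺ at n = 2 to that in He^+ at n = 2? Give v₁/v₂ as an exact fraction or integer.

v ∝ Z^1 · n^-1
v₁/v₂ = (4/2)^1 · (2/2)^-1 = 2

2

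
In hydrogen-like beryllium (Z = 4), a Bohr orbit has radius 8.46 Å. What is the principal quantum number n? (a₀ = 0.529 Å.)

r_n = n²a₀/Z ⇒ n² = rZ/a₀ = 8.46 × 4 / 0.529 ≈ 63.97
n = 8

8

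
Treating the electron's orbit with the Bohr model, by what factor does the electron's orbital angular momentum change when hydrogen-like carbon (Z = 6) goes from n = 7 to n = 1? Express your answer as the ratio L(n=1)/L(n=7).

L = nℏ depends only on n, so L ∝ n.
L(n=1)/L(n=7) = (1/7)^1 = 1/7

1/7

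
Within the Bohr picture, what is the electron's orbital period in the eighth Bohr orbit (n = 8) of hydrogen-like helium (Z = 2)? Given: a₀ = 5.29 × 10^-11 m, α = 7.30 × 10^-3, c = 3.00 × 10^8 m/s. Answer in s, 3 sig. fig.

1.94 × 10^-14 s

r = n²a₀/Z = 8²·5.29 × 10^-11/2 = 1.69 × 10^-9 m
v = Zαc/n = 2·0.00730·3.00 × 10^8/8 = 5.47 × 10^5 m/s
T = 2πr/v = 1.94 × 10^-14 s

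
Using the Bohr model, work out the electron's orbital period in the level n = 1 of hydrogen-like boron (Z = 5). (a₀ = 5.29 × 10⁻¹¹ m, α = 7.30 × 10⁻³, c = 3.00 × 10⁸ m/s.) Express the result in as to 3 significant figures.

r = n²a₀/Z = 1²·5.29 × 10⁻¹¹/5 = 1.06 × 10⁻¹¹ m
v = Zαc/n = 5·0.00730·3.00 × 10⁸/1 = 1.09 × 10⁷ m/s
T = 2πr/v = 6.07 × 10⁻¹⁸ s = 6.07 as

6.07 as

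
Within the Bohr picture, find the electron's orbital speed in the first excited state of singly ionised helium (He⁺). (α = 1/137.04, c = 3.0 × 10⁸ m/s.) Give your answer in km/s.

2200 km/s

v_n = Zαc/n = 2 × 0.0073 × 3.0 × 10⁸ / 2
    = 2200 km/s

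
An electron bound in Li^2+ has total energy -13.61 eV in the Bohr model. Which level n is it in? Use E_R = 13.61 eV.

3

E_n = −E_R Z²/n² ⇒ n² = E_R Z²/(−E_n) = 13.61 × 3² / 13.61 ≈ 9.00
n = 3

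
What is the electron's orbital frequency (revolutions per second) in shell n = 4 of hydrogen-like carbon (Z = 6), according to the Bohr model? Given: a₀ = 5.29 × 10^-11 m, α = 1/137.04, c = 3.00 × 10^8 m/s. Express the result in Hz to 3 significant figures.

r = n²a₀/Z = 1.41 × 10^-10 m, v = Zαc/n = 3.28 × 10^6 m/s
f = v/(2πr) = 3.70 × 10^15 Hz

3.70 × 10^15 Hz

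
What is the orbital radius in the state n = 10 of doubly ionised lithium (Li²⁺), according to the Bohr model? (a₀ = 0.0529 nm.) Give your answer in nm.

1.76 nm

r_n = n²a₀/Z = 10² × 0.0529 / 3
    = 100 × 0.0529 / 3 = 1.76 nm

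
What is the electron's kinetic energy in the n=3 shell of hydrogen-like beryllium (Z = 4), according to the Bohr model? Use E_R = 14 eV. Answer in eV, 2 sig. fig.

For a Coulomb orbit the virial theorem gives K = −E_n.
E_n = −E_R·Z²/n², so K = E_R·Z²/n² = 14 × 4²/3² = 25 eV

25 eV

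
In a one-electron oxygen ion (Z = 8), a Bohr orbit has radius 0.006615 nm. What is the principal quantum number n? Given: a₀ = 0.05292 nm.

1

r_n = n²a₀/Z ⇒ n² = rZ/a₀ = 0.006615 × 8 / 0.05292 ≈ 1.00
n = 1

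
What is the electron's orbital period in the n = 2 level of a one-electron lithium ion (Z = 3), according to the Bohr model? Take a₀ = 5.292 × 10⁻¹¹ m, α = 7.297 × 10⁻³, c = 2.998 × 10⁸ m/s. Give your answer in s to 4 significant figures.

1.351 × 10⁻¹⁶ s

r = n²a₀/Z = 2²·5.292 × 10⁻¹¹/3 = 7.056 × 10⁻¹¹ m
v = Zαc/n = 3·0.007297·2.998 × 10⁸/2 = 3.281 × 10⁶ m/s
T = 2πr/v = 1.351 × 10⁻¹⁶ s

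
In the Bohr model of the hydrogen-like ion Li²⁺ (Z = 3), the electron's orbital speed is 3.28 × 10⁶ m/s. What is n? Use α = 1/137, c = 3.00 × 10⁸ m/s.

v_n = Zαc/n ⇒ n = Zαc/v = 3 × 0.00730 × 3.00 × 10⁸ / 3.28 × 10⁶ ≈ 2.00
n = 2

2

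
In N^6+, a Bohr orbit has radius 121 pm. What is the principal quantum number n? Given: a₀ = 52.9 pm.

4

r_n = n²a₀/Z ⇒ n² = rZ/a₀ = 121 × 7 / 52.9 ≈ 16.01
n = 4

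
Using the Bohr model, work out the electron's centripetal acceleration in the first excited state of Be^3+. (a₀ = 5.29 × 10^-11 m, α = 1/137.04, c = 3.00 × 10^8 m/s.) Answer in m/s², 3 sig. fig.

3.62 × 10^23 m/s²

r = n²a₀/Z = 5.29 × 10^-11 m, v = Zαc/n = 4.38 × 10^6 m/s
a = v²/r = (4.38 × 10^6)² / 5.29 × 10^-11 = 3.62 × 10^23 m/s²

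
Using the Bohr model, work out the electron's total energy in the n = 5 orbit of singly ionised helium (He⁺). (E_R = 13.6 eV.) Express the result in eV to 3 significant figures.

-2.18 eV

E_n = −E_R·Z²/n² = −13.6 × 2²/5² = -2.18 eV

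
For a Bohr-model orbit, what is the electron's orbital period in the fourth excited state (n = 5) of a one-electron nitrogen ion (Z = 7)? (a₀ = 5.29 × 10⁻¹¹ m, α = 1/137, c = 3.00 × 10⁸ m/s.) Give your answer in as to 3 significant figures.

387 as

r = n²a₀/Z = 5²·5.29 × 10⁻¹¹/7 = 1.89 × 10⁻¹⁰ m
v = Zαc/n = 7·0.00730·3.00 × 10⁸/5 = 3.07 × 10⁶ m/s
T = 2πr/v = 3.87 × 10⁻¹⁶ s = 387 as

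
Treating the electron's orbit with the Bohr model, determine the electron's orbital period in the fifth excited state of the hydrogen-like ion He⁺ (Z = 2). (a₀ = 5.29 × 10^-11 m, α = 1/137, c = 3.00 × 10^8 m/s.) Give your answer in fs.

8.20 fs

r = n²a₀/Z = 6²·5.29 × 10^-11/2 = 9.52 × 10^-10 m
v = Zαc/n = 2·0.00730·3.00 × 10^8/6 = 7.30 × 10^5 m/s
T = 2πr/v = 8.20 × 10^-15 s = 8.20 fs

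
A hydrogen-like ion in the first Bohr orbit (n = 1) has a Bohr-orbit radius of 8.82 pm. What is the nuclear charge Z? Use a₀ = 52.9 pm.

6

r_n = n²a₀/Z ⇒ Z = n²a₀/r = 1² × 52.9 / 8.82 ≈ 6.00
Z = 6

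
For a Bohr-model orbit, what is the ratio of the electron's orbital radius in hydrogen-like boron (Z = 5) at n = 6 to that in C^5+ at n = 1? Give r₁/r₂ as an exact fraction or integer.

r ∝ Z^-1 · n^2
r₁/r₂ = (5/6)^-1 · (6/1)^2 = 216/5

216/5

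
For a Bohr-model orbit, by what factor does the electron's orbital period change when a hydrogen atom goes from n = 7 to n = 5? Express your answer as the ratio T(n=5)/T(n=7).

125/343

T ∝ Z^-2 · n^3; with Z fixed, T ∝ n^3.
T(n=5)/T(n=7) = (5/7)^3 = 125/343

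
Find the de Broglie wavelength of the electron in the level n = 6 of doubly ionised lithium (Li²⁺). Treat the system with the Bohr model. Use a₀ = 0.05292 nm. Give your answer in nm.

0.6650 nm

The Bohr quantisation condition is nλ = 2πr_n.
r_n = n²a₀/Z = 0.6350 nm
λ = 2πr_n/n = 2π·0.6350/6 = 0.6650 nm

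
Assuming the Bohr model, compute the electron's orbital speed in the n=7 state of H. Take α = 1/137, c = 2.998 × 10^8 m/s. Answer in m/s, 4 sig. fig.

3.126 × 10^5 m/s

v_n = Zαc/n = 1 × 0.007299 × 2.998 × 10^8 / 7
    = 3.126 × 10^5 m/s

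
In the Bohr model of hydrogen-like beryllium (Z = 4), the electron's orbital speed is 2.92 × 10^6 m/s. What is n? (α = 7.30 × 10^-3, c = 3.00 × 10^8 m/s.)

v_n = Zαc/n ⇒ n = Zαc/v = 4 × 0.00730 × 3.00 × 10^8 / 2.92 × 10^6 ≈ 3.00
n = 3

3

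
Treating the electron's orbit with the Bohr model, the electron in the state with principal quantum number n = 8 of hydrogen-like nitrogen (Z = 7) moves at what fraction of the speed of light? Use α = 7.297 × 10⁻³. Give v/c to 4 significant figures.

0.006385

v_n = Zαc/n, so v/c = Zα/n = 7 × 0.007297 / 8 = 0.006385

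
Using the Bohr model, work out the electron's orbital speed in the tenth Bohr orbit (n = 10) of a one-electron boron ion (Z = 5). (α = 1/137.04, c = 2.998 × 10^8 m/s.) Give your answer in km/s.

v_n = Zαc/n = 5 × 0.007297 × 2.998 × 10^8 / 10
    = 1094 km/s

1094 km/s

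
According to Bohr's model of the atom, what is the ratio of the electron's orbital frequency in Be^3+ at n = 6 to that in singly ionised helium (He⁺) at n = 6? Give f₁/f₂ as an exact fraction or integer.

f ∝ Z^2 · n^-3
f₁/f₂ = (4/2)^2 · (6/6)^-3 = 4

4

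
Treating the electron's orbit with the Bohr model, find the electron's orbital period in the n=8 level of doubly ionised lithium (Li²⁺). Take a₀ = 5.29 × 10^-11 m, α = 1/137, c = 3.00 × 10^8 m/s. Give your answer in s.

r = n²a₀/Z = 8²·5.29 × 10^-11/3 = 1.13 × 10^-9 m
v = Zαc/n = 3·0.00730·3.00 × 10^8/8 = 8.21 × 10^5 m/s
T = 2πr/v = 8.63 × 10^-15 s

8.63 × 10^-15 s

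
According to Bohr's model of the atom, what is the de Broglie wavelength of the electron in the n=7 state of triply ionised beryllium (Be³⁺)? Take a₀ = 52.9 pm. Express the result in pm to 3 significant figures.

The Bohr quantisation condition is nλ = 2πr_n.
r_n = n²a₀/Z = 648 pm
λ = 2πr_n/n = 2π·648/7 = 582 pm

582 pm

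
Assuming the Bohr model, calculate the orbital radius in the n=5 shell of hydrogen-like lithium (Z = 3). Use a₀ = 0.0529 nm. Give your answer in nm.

r_n = n²a₀/Z = 5² × 0.0529 / 3
    = 25 × 0.0529 / 3 = 0.441 nm

0.441 nm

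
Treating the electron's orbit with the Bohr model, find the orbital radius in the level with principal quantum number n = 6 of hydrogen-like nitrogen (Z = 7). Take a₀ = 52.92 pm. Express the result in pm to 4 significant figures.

272.2 pm

r_n = n²a₀/Z = 6² × 52.92 / 7
    = 36 × 52.92 / 7 = 272.2 pm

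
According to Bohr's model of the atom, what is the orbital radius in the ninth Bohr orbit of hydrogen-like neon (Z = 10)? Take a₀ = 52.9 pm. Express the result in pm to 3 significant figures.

428 pm

r_n = n²a₀/Z = 9² × 52.9 / 10
    = 81 × 52.9 / 10 = 428 pm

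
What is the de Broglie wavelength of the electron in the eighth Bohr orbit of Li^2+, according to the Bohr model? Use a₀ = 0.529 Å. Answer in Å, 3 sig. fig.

8.86 Å

The Bohr quantisation condition is nλ = 2πr_n.
r_n = n²a₀/Z = 11.3 Å
λ = 2πr_n/n = 2π·11.3/8 = 8.86 Å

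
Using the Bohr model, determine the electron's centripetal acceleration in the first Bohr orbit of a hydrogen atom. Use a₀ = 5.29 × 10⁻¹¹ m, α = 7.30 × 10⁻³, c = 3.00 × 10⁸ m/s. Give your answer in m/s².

9.07 × 10²² m/s²

r = n²a₀/Z = 5.29 × 10⁻¹¹ m, v = Zαc/n = 2.19 × 10⁶ m/s
a = v²/r = (2.19 × 10⁶)² / 5.29 × 10⁻¹¹ = 9.07 × 10²² m/s²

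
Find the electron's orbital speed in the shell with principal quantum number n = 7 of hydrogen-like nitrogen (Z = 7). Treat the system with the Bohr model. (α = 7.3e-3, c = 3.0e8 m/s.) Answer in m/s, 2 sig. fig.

v_n = Zαc/n = 7 × 0.0073 × 3.0e8 / 7
    = 2.2e6 m/s

2.2e6 m/s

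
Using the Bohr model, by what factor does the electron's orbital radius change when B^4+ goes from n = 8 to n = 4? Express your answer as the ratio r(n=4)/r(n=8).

r ∝ Z^-1 · n^2; with Z fixed, r ∝ n^2.
r(n=4)/r(n=8) = (4/8)^2 = 1/4

1/4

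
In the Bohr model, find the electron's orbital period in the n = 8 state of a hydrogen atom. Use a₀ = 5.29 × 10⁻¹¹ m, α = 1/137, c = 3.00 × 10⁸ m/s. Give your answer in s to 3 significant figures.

7.77 × 10⁻¹⁴ s

r = n²a₀/Z = 8²·5.29 × 10⁻¹¹/1 = 3.39 × 10⁻⁹ m
v = Zαc/n = 1·0.00730·3.00 × 10⁸/8 = 2.74 × 10⁵ m/s
T = 2πr/v = 7.77 × 10⁻¹⁴ s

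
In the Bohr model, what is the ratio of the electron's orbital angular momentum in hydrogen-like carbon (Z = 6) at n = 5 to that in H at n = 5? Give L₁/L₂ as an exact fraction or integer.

1

L = nℏ is independent of Z.
L₁/L₂ = n₁/n₂ = 5/5 = 1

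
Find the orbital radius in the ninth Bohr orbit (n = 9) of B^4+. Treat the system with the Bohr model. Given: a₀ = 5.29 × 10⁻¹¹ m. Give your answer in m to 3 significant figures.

8.57 × 10⁻¹⁰ m

r_n = n²a₀/Z = 9² × 5.29 × 10⁻¹¹ / 5
    = 81 × 5.29 × 10⁻¹¹ / 5 = 8.57 × 10⁻¹⁰ m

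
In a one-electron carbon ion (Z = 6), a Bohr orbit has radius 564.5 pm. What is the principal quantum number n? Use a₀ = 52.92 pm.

8

r_n = n²a₀/Z ⇒ n² = rZ/a₀ = 564.5 × 6 / 52.92 ≈ 64.00
n = 8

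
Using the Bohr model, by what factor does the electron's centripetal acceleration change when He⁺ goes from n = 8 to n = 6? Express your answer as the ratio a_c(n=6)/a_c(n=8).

256/81

a_c ∝ Z^3 · n^-4; with Z fixed, a_c ∝ n^-4.
a_c(n=6)/a_c(n=8) = (6/8)^-4 = 256/81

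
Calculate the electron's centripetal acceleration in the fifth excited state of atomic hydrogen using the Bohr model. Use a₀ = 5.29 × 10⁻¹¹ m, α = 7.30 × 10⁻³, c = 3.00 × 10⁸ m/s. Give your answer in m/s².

r = n²a₀/Z = 1.90 × 10⁻⁹ m, v = Zαc/n = 3.65 × 10⁵ m/s
a = v²/r = (3.65 × 10⁵)² / 1.90 × 10⁻⁹ = 7.00 × 10¹⁹ m/s²

7.00 × 10¹⁹ m/s²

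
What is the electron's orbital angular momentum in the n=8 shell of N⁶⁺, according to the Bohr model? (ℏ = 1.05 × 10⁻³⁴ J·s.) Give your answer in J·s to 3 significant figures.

8.40 × 10⁻³⁴ J·s

L_n = nℏ = 8 × 1.05 × 10⁻³⁴ = 8.40 × 10⁻³⁴ J·s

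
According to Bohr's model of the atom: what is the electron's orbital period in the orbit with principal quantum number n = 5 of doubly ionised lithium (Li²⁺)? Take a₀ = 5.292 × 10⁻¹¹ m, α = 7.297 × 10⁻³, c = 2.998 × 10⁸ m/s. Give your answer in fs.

r = n²a₀/Z = 5²·5.292 × 10⁻¹¹/3 = 4.410 × 10⁻¹⁰ m
v = Zαc/n = 3·0.007297·2.998 × 10⁸/5 = 1.313 × 10⁶ m/s
T = 2πr/v = 2.111 × 10⁻¹⁵ s = 2.111 fs

2.111 fs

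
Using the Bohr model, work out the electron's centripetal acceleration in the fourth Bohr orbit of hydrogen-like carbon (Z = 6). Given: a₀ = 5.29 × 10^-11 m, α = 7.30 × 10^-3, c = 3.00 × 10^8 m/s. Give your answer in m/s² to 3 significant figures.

r = n²a₀/Z = 1.41 × 10^-10 m, v = Zαc/n = 3.29 × 10^6 m/s
a = v²/r = (3.29 × 10^6)² / 1.41 × 10^-10 = 7.65 × 10^22 m/s²

7.65 × 10^22 m/s²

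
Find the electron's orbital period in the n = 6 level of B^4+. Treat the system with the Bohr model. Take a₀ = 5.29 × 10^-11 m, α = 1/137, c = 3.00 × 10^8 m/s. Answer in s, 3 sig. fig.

1.31 × 10^-15 s

r = n²a₀/Z = 6²·5.29 × 10^-11/5 = 3.81 × 10^-10 m
v = Zαc/n = 5·0.00730·3.00 × 10^8/6 = 1.82 × 10^6 m/s
T = 2πr/v = 1.31 × 10^-15 s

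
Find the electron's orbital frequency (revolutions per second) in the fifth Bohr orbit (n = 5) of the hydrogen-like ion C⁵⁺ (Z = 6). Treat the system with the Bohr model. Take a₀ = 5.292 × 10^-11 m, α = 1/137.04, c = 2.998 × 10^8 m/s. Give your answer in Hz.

1.895 × 10^15 Hz

r = n²a₀/Z = 2.205 × 10^-10 m, v = Zαc/n = 2.625 × 10^6 m/s
f = v/(2πr) = 1.895 × 10^15 Hz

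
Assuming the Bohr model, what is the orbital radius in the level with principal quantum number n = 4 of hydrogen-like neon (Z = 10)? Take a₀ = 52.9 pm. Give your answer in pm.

84.6 pm

r_n = n²a₀/Z = 4² × 52.9 / 10
    = 16 × 52.9 / 10 = 84.6 pm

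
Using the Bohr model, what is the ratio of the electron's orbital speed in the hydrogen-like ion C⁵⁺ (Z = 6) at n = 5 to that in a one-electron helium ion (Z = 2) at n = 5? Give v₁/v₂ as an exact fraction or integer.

v ∝ Z^1 · n^-1
v₁/v₂ = (6/2)^1 · (5/5)^-1 = 3

3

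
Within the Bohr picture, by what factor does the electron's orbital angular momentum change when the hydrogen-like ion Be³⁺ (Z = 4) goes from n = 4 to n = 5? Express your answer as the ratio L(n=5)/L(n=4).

5/4

L = nℏ depends only on n, so L ∝ n.
L(n=5)/L(n=4) = (5/4)^1 = 5/4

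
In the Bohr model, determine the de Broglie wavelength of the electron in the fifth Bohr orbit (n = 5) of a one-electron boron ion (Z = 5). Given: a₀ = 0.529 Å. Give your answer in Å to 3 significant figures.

The Bohr quantisation condition is nλ = 2πr_n.
r_n = n²a₀/Z = 2.65 Å
λ = 2πr_n/n = 2π·2.65/5 = 3.32 Å

3.32 Å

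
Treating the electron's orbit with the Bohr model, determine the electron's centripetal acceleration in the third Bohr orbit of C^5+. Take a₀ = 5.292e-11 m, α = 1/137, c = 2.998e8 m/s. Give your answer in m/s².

r = n²a₀/Z = 7.938e-11 m, v = Zαc/n = 4.377e6 m/s
a = v²/r = (4.377e6)² / 7.938e-11 = 2.413e23 m/s²

2.413e23 m/s²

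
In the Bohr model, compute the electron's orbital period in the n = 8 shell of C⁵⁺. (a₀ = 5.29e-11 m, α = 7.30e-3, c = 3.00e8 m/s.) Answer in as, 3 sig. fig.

2160 as

r = n²a₀/Z = 8²·5.29e-11/6 = 5.64e-10 m
v = Zαc/n = 6·0.00730·3.00e8/8 = 1.64e6 m/s
T = 2πr/v = 2.16e-15 s = 2160 as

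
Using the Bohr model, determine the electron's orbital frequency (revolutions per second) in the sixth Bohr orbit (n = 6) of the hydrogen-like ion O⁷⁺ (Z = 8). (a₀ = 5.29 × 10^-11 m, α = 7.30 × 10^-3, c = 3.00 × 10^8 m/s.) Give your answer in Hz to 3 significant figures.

1.95 × 10^15 Hz

r = n²a₀/Z = 2.38 × 10^-10 m, v = Zαc/n = 2.92 × 10^6 m/s
f = v/(2πr) = 1.95 × 10^15 Hz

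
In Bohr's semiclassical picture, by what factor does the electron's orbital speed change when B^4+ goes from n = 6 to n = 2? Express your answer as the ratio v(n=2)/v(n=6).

v ∝ Z^1 · n^-1; with Z fixed, v ∝ n^-1.
v(n=2)/v(n=6) = (2/6)^-1 = 3

3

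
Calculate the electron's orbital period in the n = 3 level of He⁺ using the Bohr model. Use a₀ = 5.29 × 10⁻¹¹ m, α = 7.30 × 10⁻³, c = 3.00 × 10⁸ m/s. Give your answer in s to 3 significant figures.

r = n²a₀/Z = 3²·5.29 × 10⁻¹¹/2 = 2.38 × 10⁻¹⁰ m
v = Zαc/n = 2·0.00730·3.00 × 10⁸/3 = 1.46 × 10⁶ m/s
T = 2πr/v = 1.02 × 10⁻¹⁵ s

1.02 × 10⁻¹⁵ s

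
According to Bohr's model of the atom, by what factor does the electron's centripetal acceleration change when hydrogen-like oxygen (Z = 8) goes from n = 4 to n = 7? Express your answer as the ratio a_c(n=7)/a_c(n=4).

256/2401

a_c ∝ Z^3 · n^-4; with Z fixed, a_c ∝ n^-4.
a_c(n=7)/a_c(n=4) = (7/4)^-4 = 256/2401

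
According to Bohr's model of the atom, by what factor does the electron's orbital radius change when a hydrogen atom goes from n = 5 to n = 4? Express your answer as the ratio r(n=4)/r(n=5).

r ∝ Z^-1 · n^2; with Z fixed, r ∝ n^2.
r(n=4)/r(n=5) = (4/5)^2 = 16/25

16/25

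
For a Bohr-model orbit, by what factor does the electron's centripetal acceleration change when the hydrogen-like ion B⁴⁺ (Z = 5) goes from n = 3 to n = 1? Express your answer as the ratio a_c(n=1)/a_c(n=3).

81

a_c ∝ Z^3 · n^-4; with Z fixed, a_c ∝ n^-4.
a_c(n=1)/a_c(n=3) = (1/3)^-4 = 81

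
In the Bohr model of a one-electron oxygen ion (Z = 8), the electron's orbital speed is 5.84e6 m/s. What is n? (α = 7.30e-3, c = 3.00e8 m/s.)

3

v_n = Zαc/n ⇒ n = Zαc/v = 8 × 0.00730 × 3.00e8 / 5.84e6 ≈ 3.00
n = 3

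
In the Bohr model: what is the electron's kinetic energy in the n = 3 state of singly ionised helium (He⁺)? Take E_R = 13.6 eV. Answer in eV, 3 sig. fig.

For a Coulomb orbit the virial theorem gives K = −E_n.
E_n = −E_R·Z²/n², so K = E_R·Z²/n² = 13.6 × 2²/3² = 6.04 eV

6.04 eV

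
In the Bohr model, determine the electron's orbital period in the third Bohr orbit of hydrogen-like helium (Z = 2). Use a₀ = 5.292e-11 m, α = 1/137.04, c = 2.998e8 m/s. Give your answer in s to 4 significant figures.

r = n²a₀/Z = 3²·5.292e-11/2 = 2.381e-10 m
v = Zαc/n = 2·0.007297·2.998e8/3 = 1.458e6 m/s
T = 2πr/v = 1.026e-15 s

1.026e-15 s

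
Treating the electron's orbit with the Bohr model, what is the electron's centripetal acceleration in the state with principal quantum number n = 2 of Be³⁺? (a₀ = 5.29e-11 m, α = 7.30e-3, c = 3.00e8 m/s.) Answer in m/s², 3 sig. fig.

3.63e23 m/s²

r = n²a₀/Z = 5.29e-11 m, v = Zαc/n = 4.38e6 m/s
a = v²/r = (4.38e6)² / 5.29e-11 = 3.63e23 m/s²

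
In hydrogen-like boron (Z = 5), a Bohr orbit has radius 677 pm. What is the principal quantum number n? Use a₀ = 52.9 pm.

r_n = n²a₀/Z ⇒ n² = rZ/a₀ = 677 × 5 / 52.9 ≈ 63.99
n = 8

8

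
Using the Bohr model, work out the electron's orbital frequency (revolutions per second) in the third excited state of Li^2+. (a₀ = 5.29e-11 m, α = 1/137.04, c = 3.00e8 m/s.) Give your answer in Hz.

r = n²a₀/Z = 2.82e-10 m, v = Zαc/n = 1.64e6 m/s
f = v/(2πr) = 9.26e14 Hz

9.26e14 Hz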